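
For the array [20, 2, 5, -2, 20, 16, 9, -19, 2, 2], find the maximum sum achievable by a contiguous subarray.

Using Kadane's algorithm on [20, 2, 5, -2, 20, 16, 9, -19, 2, 2]:

Scanning through the array:
Position 1 (value 2): max_ending_here = 22, max_so_far = 22
Position 2 (value 5): max_ending_here = 27, max_so_far = 27
Position 3 (value -2): max_ending_here = 25, max_so_far = 27
Position 4 (value 20): max_ending_here = 45, max_so_far = 45
Position 5 (value 16): max_ending_here = 61, max_so_far = 61
Position 6 (value 9): max_ending_here = 70, max_so_far = 70
Position 7 (value -19): max_ending_here = 51, max_so_far = 70
Position 8 (value 2): max_ending_here = 53, max_so_far = 70
Position 9 (value 2): max_ending_here = 55, max_so_far = 70

Maximum subarray: [20, 2, 5, -2, 20, 16, 9]
Maximum sum: 70

The maximum subarray is [20, 2, 5, -2, 20, 16, 9] with sum 70. This subarray runs from index 0 to index 6.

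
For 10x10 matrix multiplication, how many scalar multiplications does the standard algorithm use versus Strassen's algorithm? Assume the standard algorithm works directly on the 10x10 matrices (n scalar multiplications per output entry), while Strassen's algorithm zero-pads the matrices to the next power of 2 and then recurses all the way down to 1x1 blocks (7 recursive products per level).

Matrix multiplication for 10x10 matrices:

Strassen's algorithm requires power-of-2 dimensions. Pad 10x10 to 16x16 (next power of 2).

Standard algorithm: 10^3 = 1000 multiplications
Strassen's algorithm: 7^(log2(16)) = 7^4 = 2401 multiplications
Difference: 1000 - 2401 = -1401 (Strassen uses MORE here due to padding overhead — for small or just-over-power-of-2 n, padding can outweigh the per-level savings)

Standard: 1000 multiplications (10^3). Strassen: 2401 multiplications (7^4, after padding to 16x16). Strassen reduces 8 recursive multiplications to 7 at each level.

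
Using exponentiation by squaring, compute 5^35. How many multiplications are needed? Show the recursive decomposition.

Computing 5^35 by squaring (build up from 5^1; each line after the first costs one multiplication):

5^1 = 5
5^2 = (5^1)^2 = 5^2 = 25
5^4 = (5^2)^2 = 25^2 = 625
5^8 = (5^4)^2 = 625^2 = 390625
5^16 = (5^8)^2 = 390625^2 = 152587890625
5^17 = 5 * 5^16 = 5 * 152587890625 = 762939453125
5^34 = (5^17)^2 = 762939453125^2 = 582076609134674072265625
5^35 = 5 * 5^34 = 5 * 582076609134674072265625 = 2910383045673370361328125

Result: 2910383045673370361328125
Multiplications needed: 7 (7 lines after 5^1)

5^35 = 2910383045673370361328125. Using exponentiation by squaring, this requires 7 multiplications. The key idea: if the exponent is even, square the half-power; if odd, multiply by the base once.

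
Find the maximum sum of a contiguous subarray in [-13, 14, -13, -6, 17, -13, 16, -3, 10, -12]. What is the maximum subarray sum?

Using Kadane's algorithm on [-13, 14, -13, -6, 17, -13, 16, -3, 10, -12]:

Scanning through the array:
Position 1 (value 14): max_ending_here = 14, max_so_far = 14
Position 2 (value -13): max_ending_here = 1, max_so_far = 14
Position 3 (value -6): max_ending_here = -5, max_so_far = 14
Position 4 (value 17): max_ending_here = 17, max_so_far = 17
Position 5 (value -13): max_ending_here = 4, max_so_far = 17
Position 6 (value 16): max_ending_here = 20, max_so_far = 20
Position 7 (value -3): max_ending_here = 17, max_so_far = 20
Position 8 (value 10): max_ending_here = 27, max_so_far = 27
Position 9 (value -12): max_ending_here = 15, max_so_far = 27

Maximum subarray: [17, -13, 16, -3, 10]
Maximum sum: 27

The maximum subarray is [17, -13, 16, -3, 10] with sum 27. This subarray runs from index 4 to index 8.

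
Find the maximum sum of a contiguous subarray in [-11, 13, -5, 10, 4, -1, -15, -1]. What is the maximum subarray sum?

Using Kadane's algorithm on [-11, 13, -5, 10, 4, -1, -15, -1]:

Scanning through the array:
Position 1 (value 13): max_ending_here = 13, max_so_far = 13
Position 2 (value -5): max_ending_here = 8, max_so_far = 13
Position 3 (value 10): max_ending_here = 18, max_so_far = 18
Position 4 (value 4): max_ending_here = 22, max_so_far = 22
Position 5 (value -1): max_ending_here = 21, max_so_far = 22
Position 6 (value -15): max_ending_here = 6, max_so_far = 22
Position 7 (value -1): max_ending_here = 5, max_so_far = 22

Maximum subarray: [13, -5, 10, 4]
Maximum sum: 22

The maximum subarray is [13, -5, 10, 4] with sum 22. This subarray runs from index 1 to index 4.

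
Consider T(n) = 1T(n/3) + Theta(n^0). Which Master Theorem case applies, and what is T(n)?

Master Theorem for T(n) = 1T(n/3) + O(n^0):

a = 1, b = 3, c = 0
log_b(a) = log_3(1) = 0.0000

Case 2: c = 0 = log_3(1) = 0.0000
T(n) = O(n^0 log n) = O(log n)

For T(n) = 1T(n/3) + O(n^0): log_3(1) = 0.0000. This is Case 2 of the Master Theorem (c = log_b(a), equal work at all levels), giving O(log n).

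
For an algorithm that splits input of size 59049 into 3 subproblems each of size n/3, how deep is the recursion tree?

For divide and conquer with division factor 3:

Problem sizes at each level:
Level 0: 59049
Level 1: 19683
Level 2: 6561
Level 3: 2187
Level 4: 729
Level 5: 243
Level 6: 81
Level 7: 27
Level 8: 9
Level 9: 3
Level 10: 1

The root is level 0 and the size-1 base case is level 10 (the tree spans levels 0 through 10, i.e. 11 levels counting the root), so the depth is the number of divisions: log_3(59049) = 10

The recursion tree depth is log_3(59049) = 10. At each level, the problem size is divided by 3, so it takes 10 divisions to reduce to a base case of size 1. The algorithm makes 3 recursive calls at each level.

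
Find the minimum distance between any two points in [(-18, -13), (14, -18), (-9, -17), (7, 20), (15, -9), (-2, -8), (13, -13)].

Computing all pairwise distances among 7 points:

d((-18, -13), (14, -18)) = 32.3883
d((-18, -13), (-9, -17)) = 9.8489
d((-18, -13), (7, 20)) = 41.4005
d((-18, -13), (15, -9)) = 33.2415
d((-18, -13), (-2, -8)) = 16.7631
d((-18, -13), (13, -13)) = 31.0
d((14, -18), (-9, -17)) = 23.0217
d((14, -18), (7, 20)) = 38.6394
d((14, -18), (15, -9)) = 9.0554
d((14, -18), (-2, -8)) = 18.868
d((14, -18), (13, -13)) = 5.099
d((-9, -17), (7, 20)) = 40.3113
d((-9, -17), (15, -9)) = 25.2982
d((-9, -17), (-2, -8)) = 11.4018
d((-9, -17), (13, -13)) = 22.3607
d((7, 20), (15, -9)) = 30.0832
d((7, 20), (-2, -8)) = 29.4109
d((7, 20), (13, -13)) = 33.541
d((15, -9), (-2, -8)) = 17.0294
d((15, -9), (13, -13)) = 4.4721 <-- minimum
d((-2, -8), (13, -13)) = 15.8114

Closest pair: (15, -9) and (13, -13) with distance 4.4721

The closest pair is (15, -9) and (13, -13) with Euclidean distance 4.4721. For 7 points, brute-force pairwise comparison is shown above. For large n, the divide-and-conquer algorithm (sort by x, recurse on halves, check the dividing strip) achieves O(n log n).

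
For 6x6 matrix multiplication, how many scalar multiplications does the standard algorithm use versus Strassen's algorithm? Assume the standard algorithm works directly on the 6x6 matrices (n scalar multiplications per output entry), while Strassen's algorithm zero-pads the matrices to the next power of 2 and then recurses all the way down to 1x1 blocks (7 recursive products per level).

Matrix multiplication for 6x6 matrices:

Strassen's algorithm requires power-of-2 dimensions. Pad 6x6 to 8x8 (next power of 2).

Standard algorithm: 6^3 = 216 multiplications
Strassen's algorithm: 7^(log2(8)) = 7^3 = 343 multiplications
Difference: 216 - 343 = -127 (Strassen uses MORE here due to padding overhead — for small or just-over-power-of-2 n, padding can outweigh the per-level savings)

Standard: 216 multiplications (6^3). Strassen: 343 multiplications (7^3, after padding to 8x8). Strassen reduces 8 recursive multiplications to 7 at each level.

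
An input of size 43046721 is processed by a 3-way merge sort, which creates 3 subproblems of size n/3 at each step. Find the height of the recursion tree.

For divide and conquer with division factor 3:

Problem sizes at each level:
Level 0: 43046721
Level 1: 14348907
Level 2: 4782969
Level 3: 1594323
Level 4: 531441
Level 5: 177147
Level 6: 59049
Level 7: 19683
Level 8: 6561
Level 9: 2187
Level 10: 729
Level 11: 243
Level 12: 81
Level 13: 27
Level 14: 9
Level 15: 3
Level 16: 1

The root is level 0 and the size-1 base case is level 16 (the tree spans levels 0 through 16, i.e. 17 levels counting the root), so the depth is the number of divisions: log_3(43046721) = 16

The recursion tree depth is log_3(43046721) = 16. At each level, the problem size is divided by 3, so it takes 16 divisions to reduce to a base case of size 1. The algorithm makes 3 recursive calls at each level.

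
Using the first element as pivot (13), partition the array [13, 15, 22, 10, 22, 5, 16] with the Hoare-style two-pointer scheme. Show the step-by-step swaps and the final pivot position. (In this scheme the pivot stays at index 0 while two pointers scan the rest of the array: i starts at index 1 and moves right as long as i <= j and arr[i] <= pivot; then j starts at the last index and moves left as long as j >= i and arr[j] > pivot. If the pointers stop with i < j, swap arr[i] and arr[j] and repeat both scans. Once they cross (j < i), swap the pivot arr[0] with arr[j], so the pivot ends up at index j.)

Hoare-style two-pointer partition with pivot = 13:

Initial array: [13, 15, 22, 10, 22, 5, 16]

Pointers start at i = 1, j = 6.
i stops at index 1 (arr[1]=15 > 13), j stops at index 5 (arr[5]=5 <= 13): swap arr[1] and arr[5], array becomes [13, 5, 22, 10, 22, 15, 16]
i stops at index 2 (arr[2]=22 > 13), j stops at index 3 (arr[3]=10 <= 13): swap arr[2] and arr[3], array becomes [13, 5, 10, 22, 22, 15, 16]
i ends at 3, j ends at 2: the pointers have crossed (j < i), so scanning stops.

Swap pivot arr[0] with arr[2] to place pivot at position 2: [10, 5, 13, 22, 22, 15, 16]
Pivot position: 2

After partitioning with pivot 13, the array becomes [10, 5, 13, 22, 22, 15, 16]. The pivot is placed at index 2. All elements to the left of the pivot are <= 13, and all elements to the right are > 13.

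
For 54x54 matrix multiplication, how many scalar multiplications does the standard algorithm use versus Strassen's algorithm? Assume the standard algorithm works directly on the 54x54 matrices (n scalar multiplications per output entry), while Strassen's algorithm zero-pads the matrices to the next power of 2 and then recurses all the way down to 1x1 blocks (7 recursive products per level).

Matrix multiplication for 54x54 matrices:

Strassen's algorithm requires power-of-2 dimensions. Pad 54x54 to 64x64 (next power of 2).

Standard algorithm: 54^3 = 157464 multiplications
Strassen's algorithm: 7^(log2(64)) = 7^6 = 117649 multiplications
Savings: 157464 - 117649 = 39815 multiplications

Standard: 157464 multiplications (54^3). Strassen: 117649 multiplications (7^6, after padding to 64x64). Strassen reduces 8 recursive multiplications to 7 at each level.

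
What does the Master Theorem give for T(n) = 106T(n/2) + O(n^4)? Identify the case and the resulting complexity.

Master Theorem for T(n) = 106T(n/2) + O(n^4):

a = 106, b = 2, c = 4
log_b(a) = log_2(106) = 6.7279

Case 1: c = 4 < log_2(106) = 6.7279
T(n) = O(n^(log_2 106))

For T(n) = 106T(n/2) + O(n^4): log_2(106) = 6.7279. This is Case 1 of the Master Theorem (c < log_b(a), work dominated by leaves), giving O(n^(log_2 106)).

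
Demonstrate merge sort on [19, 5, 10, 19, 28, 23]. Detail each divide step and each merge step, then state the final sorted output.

Merge sort trace:

Split: [19, 5, 10, 19, 28, 23] -> [19, 5, 10] and [19, 28, 23]
  Split: [19, 5, 10] -> [19] and [5, 10]
    Split: [5, 10] -> [5] and [10]
    Merge: [5] + [10] -> [5, 10]
  Merge: [19] + [5, 10] -> [5, 10, 19]
  Split: [19, 28, 23] -> [19] and [28, 23]
    Split: [28, 23] -> [28] and [23]
    Merge: [28] + [23] -> [23, 28]
  Merge: [19] + [23, 28] -> [19, 23, 28]
Merge: [5, 10, 19] + [19, 23, 28] -> [5, 10, 19, 19, 23, 28]

Final sorted array: [5, 10, 19, 19, 23, 28]

The merge sort proceeds by recursively splitting the array and merging sorted halves.
After all merges, the sorted array is [5, 10, 19, 19, 23, 28].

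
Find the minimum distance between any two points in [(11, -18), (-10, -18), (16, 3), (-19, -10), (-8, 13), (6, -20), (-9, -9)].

Computing all pairwise distances among 7 points:

d((11, -18), (-10, -18)) = 21.0
d((11, -18), (16, 3)) = 21.587
d((11, -18), (-19, -10)) = 31.0483
d((11, -18), (-8, 13)) = 36.3593
d((11, -18), (6, -20)) = 5.3852 <-- minimum
d((11, -18), (-9, -9)) = 21.9317
d((-10, -18), (16, 3)) = 33.4215
d((-10, -18), (-19, -10)) = 12.0416
d((-10, -18), (-8, 13)) = 31.0644
d((-10, -18), (6, -20)) = 16.1245
d((-10, -18), (-9, -9)) = 9.0554
d((16, 3), (-19, -10)) = 37.3363
d((16, 3), (-8, 13)) = 26.0
d((16, 3), (6, -20)) = 25.0799
d((16, 3), (-9, -9)) = 27.7308
d((-19, -10), (-8, 13)) = 25.4951
d((-19, -10), (6, -20)) = 26.9258
d((-19, -10), (-9, -9)) = 10.0499
d((-8, 13), (6, -20)) = 35.8469
d((-8, 13), (-9, -9)) = 22.0227
d((6, -20), (-9, -9)) = 18.6011

Closest pair: (11, -18) and (6, -20) with distance 5.3852

The closest pair is (11, -18) and (6, -20) with Euclidean distance 5.3852. For 7 points, brute-force pairwise comparison is shown above. For large n, the divide-and-conquer algorithm (sort by x, recurse on halves, check the dividing strip) achieves O(n log n).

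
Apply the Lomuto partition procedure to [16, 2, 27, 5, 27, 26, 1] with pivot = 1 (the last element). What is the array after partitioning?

Lomuto partition with pivot = 1:

Initial array: [16, 2, 27, 5, 27, 26, 1]

arr[0]=16 > 1: no swap
arr[1]=2 > 1: no swap
arr[2]=27 > 1: no swap
arr[3]=5 > 1: no swap
arr[4]=27 > 1: no swap
arr[5]=26 > 1: no swap

Place pivot at position 0: [1, 2, 27, 5, 27, 26, 16]
Pivot position: 0

After partitioning with pivot 1, the array becomes [1, 2, 27, 5, 27, 26, 16]. The pivot is placed at index 0. All elements to the left of the pivot are <= 1, and all elements to the right are > 1.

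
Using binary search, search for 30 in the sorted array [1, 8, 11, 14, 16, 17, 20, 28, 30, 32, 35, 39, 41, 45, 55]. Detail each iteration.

Binary search for 30 in [1, 8, 11, 14, 16, 17, 20, 28, 30, 32, 35, 39, 41, 45, 55]:

lo=0, hi=14, mid=7, arr[mid]=28 -> 28 < 30, search right half
lo=8, hi=14, mid=11, arr[mid]=39 -> 39 > 30, search left half
lo=8, hi=10, mid=9, arr[mid]=32 -> 32 > 30, search left half
lo=8, hi=8, mid=8, arr[mid]=30 -> Found target at index 8!

Binary search finds 30 at index 8 after 4 comparisons. The search repeatedly halves the search space by comparing with the middle element.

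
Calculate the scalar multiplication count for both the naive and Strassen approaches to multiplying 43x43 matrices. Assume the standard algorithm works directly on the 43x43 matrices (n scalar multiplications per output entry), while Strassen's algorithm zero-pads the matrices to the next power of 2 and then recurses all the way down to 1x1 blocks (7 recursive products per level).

Matrix multiplication for 43x43 matrices:

Strassen's algorithm requires power-of-2 dimensions. Pad 43x43 to 64x64 (next power of 2).

Standard algorithm: 43^3 = 79507 multiplications
Strassen's algorithm: 7^(log2(64)) = 7^6 = 117649 multiplications
Difference: 79507 - 117649 = -38142 (Strassen uses MORE here due to padding overhead — for small or just-over-power-of-2 n, padding can outweigh the per-level savings)

Standard: 79507 multiplications (43^3). Strassen: 117649 multiplications (7^6, after padding to 64x64). Strassen reduces 8 recursive multiplications to 7 at each level.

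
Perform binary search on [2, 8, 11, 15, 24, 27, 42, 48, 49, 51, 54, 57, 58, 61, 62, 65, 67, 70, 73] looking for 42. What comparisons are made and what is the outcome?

Binary search for 42 in [2, 8, 11, 15, 24, 27, 42, 48, 49, 51, 54, 57, 58, 61, 62, 65, 67, 70, 73]:

lo=0, hi=18, mid=9, arr[mid]=51 -> 51 > 42, search left half
lo=0, hi=8, mid=4, arr[mid]=24 -> 24 < 42, search right half
lo=5, hi=8, mid=6, arr[mid]=42 -> Found target at index 6!

Binary search finds 42 at index 6 after 3 comparisons. The search repeatedly halves the search space by comparing with the middle element.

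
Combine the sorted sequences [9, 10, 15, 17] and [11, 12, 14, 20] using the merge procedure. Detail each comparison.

Merging process:

Compare 9 vs 11: take 9 from left. Merged: [9]
Compare 10 vs 11: take 10 from left. Merged: [9, 10]
Compare 15 vs 11: take 11 from right. Merged: [9, 10, 11]
Compare 15 vs 12: take 12 from right. Merged: [9, 10, 11, 12]
Compare 15 vs 14: take 14 from right. Merged: [9, 10, 11, 12, 14]
Compare 15 vs 20: take 15 from left. Merged: [9, 10, 11, 12, 14, 15]
Compare 17 vs 20: take 17 from left. Merged: [9, 10, 11, 12, 14, 15, 17]
Append remaining from right: [20]. Merged: [9, 10, 11, 12, 14, 15, 17, 20]

Final merged array: [9, 10, 11, 12, 14, 15, 17, 20]
Total comparisons: 7

The merged array is [9, 10, 11, 12, 14, 15, 17, 20], requiring 7 comparisons. The merge step runs in O(n) time where n is the total number of elements.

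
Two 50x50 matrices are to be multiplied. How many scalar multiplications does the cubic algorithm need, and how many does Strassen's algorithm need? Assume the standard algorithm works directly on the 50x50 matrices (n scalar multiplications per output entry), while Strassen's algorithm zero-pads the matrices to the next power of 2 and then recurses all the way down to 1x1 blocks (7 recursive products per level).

Matrix multiplication for 50x50 matrices:

Strassen's algorithm requires power-of-2 dimensions. Pad 50x50 to 64x64 (next power of 2).

Standard algorithm: 50^3 = 125000 multiplications
Strassen's algorithm: 7^(log2(64)) = 7^6 = 117649 multiplications
Savings: 125000 - 117649 = 7351 multiplications

Standard: 125000 multiplications (50^3). Strassen: 117649 multiplications (7^6, after padding to 64x64). Strassen reduces 8 recursive multiplications to 7 at each level.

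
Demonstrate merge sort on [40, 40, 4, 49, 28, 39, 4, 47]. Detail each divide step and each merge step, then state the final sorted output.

Merge sort trace:

Split: [40, 40, 4, 49, 28, 39, 4, 47] -> [40, 40, 4, 49] and [28, 39, 4, 47]
  Split: [40, 40, 4, 49] -> [40, 40] and [4, 49]
    Split: [40, 40] -> [40] and [40]
    Merge: [40] + [40] -> [40, 40]
    Split: [4, 49] -> [4] and [49]
    Merge: [4] + [49] -> [4, 49]
  Merge: [40, 40] + [4, 49] -> [4, 40, 40, 49]
  Split: [28, 39, 4, 47] -> [28, 39] and [4, 47]
    Split: [28, 39] -> [28] and [39]
    Merge: [28] + [39] -> [28, 39]
    Split: [4, 47] -> [4] and [47]
    Merge: [4] + [47] -> [4, 47]
  Merge: [28, 39] + [4, 47] -> [4, 28, 39, 47]
Merge: [4, 40, 40, 49] + [4, 28, 39, 47] -> [4, 4, 28, 39, 40, 40, 47, 49]

Final sorted array: [4, 4, 28, 39, 40, 40, 47, 49]

The merge sort proceeds by recursively splitting the array and merging sorted halves.
After all merges, the sorted array is [4, 4, 28, 39, 40, 40, 47, 49].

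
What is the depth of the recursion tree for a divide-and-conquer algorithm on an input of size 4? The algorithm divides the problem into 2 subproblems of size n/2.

For divide and conquer with division factor 2:

Problem sizes at each level:
Level 0: 4
Level 1: 2
Level 2: 1

The root is level 0 and the size-1 base case is level 2 (the tree spans levels 0 through 2, i.e. 3 levels counting the root), so the depth is the number of divisions: log_2(4) = 2

The recursion tree depth is log_2(4) = 2. At each level, the problem size is divided by 2, so it takes 2 divisions to reduce to a base case of size 1. The algorithm makes 2 recursive calls at each level.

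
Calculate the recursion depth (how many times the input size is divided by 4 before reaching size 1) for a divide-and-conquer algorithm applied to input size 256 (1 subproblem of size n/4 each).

For divide and conquer with division factor 4:

Problem sizes at each level:
Level 0: 256
Level 1: 64
Level 2: 16
Level 3: 4
Level 4: 1

The root is level 0 and the size-1 base case is level 4 (the tree spans levels 0 through 4, i.e. 5 levels counting the root), so the depth is the number of divisions: log_4(256) = 4

The recursion tree depth is log_4(256) = 4. At each level, the problem size is divided by 4, so it takes 4 divisions to reduce to a base case of size 1. The algorithm makes 1 recursive call at each level.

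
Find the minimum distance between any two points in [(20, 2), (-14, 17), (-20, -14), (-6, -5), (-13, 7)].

Computing all pairwise distances among 5 points:

d((20, 2), (-14, 17)) = 37.1618
d((20, 2), (-20, -14)) = 43.0813
d((20, 2), (-6, -5)) = 26.9258
d((20, 2), (-13, 7)) = 33.3766
d((-14, 17), (-20, -14)) = 31.5753
d((-14, 17), (-6, -5)) = 23.4094
d((-14, 17), (-13, 7)) = 10.0499 <-- minimum
d((-20, -14), (-6, -5)) = 16.6433
d((-20, -14), (-13, 7)) = 22.1359
d((-6, -5), (-13, 7)) = 13.8924

Closest pair: (-14, 17) and (-13, 7) with distance 10.0499

The closest pair is (-14, 17) and (-13, 7) with Euclidean distance 10.0499. For 5 points, brute-force pairwise comparison is shown above. For large n, the divide-and-conquer algorithm (sort by x, recurse on halves, check the dividing strip) achieves O(n log n).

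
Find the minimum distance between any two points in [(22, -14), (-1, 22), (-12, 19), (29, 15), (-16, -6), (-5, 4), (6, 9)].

Computing all pairwise distances among 7 points:

d((22, -14), (-1, 22)) = 42.72
d((22, -14), (-12, 19)) = 47.3814
d((22, -14), (29, 15)) = 29.8329
d((22, -14), (-16, -6)) = 38.833
d((22, -14), (-5, 4)) = 32.45
d((22, -14), (6, 9)) = 28.0179
d((-1, 22), (-12, 19)) = 11.4018 <-- minimum
d((-1, 22), (29, 15)) = 30.8058
d((-1, 22), (-16, -6)) = 31.7648
d((-1, 22), (-5, 4)) = 18.4391
d((-1, 22), (6, 9)) = 14.7648
d((-12, 19), (29, 15)) = 41.1947
d((-12, 19), (-16, -6)) = 25.318
d((-12, 19), (-5, 4)) = 16.5529
d((-12, 19), (6, 9)) = 20.5913
d((29, 15), (-16, -6)) = 49.6588
d((29, 15), (-5, 4)) = 35.7351
d((29, 15), (6, 9)) = 23.7697
d((-16, -6), (-5, 4)) = 14.8661
d((-16, -6), (6, 9)) = 26.6271
d((-5, 4), (6, 9)) = 12.083

Closest pair: (-1, 22) and (-12, 19) with distance 11.4018

The closest pair is (-1, 22) and (-12, 19) with Euclidean distance 11.4018. For 7 points, brute-force pairwise comparison is shown above. For large n, the divide-and-conquer algorithm (sort by x, recurse on halves, check the dividing strip) achieves O(n log n).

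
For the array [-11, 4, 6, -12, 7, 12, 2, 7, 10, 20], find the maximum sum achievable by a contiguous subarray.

Using Kadane's algorithm on [-11, 4, 6, -12, 7, 12, 2, 7, 10, 20]:

Scanning through the array:
Position 1 (value 4): max_ending_here = 4, max_so_far = 4
Position 2 (value 6): max_ending_here = 10, max_so_far = 10
Position 3 (value -12): max_ending_here = -2, max_so_far = 10
Position 4 (value 7): max_ending_here = 7, max_so_far = 10
Position 5 (value 12): max_ending_here = 19, max_so_far = 19
Position 6 (value 2): max_ending_here = 21, max_so_far = 21
Position 7 (value 7): max_ending_here = 28, max_so_far = 28
Position 8 (value 10): max_ending_here = 38, max_so_far = 38
Position 9 (value 20): max_ending_here = 58, max_so_far = 58

Maximum subarray: [7, 12, 2, 7, 10, 20]
Maximum sum: 58

The maximum subarray is [7, 12, 2, 7, 10, 20] with sum 58. This subarray runs from index 4 to index 9.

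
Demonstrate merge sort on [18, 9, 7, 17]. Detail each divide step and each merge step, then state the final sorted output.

Merge sort trace:

Split: [18, 9, 7, 17] -> [18, 9] and [7, 17]
  Split: [18, 9] -> [18] and [9]
  Merge: [18] + [9] -> [9, 18]
  Split: [7, 17] -> [7] and [17]
  Merge: [7] + [17] -> [7, 17]
Merge: [9, 18] + [7, 17] -> [7, 9, 17, 18]

Final sorted array: [7, 9, 17, 18]

The merge sort proceeds by recursively splitting the array and merging sorted halves.
After all merges, the sorted array is [7, 9, 17, 18].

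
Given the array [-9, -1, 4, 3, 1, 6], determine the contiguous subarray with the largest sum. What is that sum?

Using Kadane's algorithm on [-9, -1, 4, 3, 1, 6]:

Scanning through the array:
Position 1 (value -1): max_ending_here = -1, max_so_far = -1
Position 2 (value 4): max_ending_here = 4, max_so_far = 4
Position 3 (value 3): max_ending_here = 7, max_so_far = 7
Position 4 (value 1): max_ending_here = 8, max_so_far = 8
Position 5 (value 6): max_ending_here = 14, max_so_far = 14

Maximum subarray: [4, 3, 1, 6]
Maximum sum: 14

The maximum subarray is [4, 3, 1, 6] with sum 14. This subarray runs from index 2 to index 5.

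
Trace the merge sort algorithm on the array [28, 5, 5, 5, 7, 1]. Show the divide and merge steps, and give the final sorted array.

Merge sort trace:

Split: [28, 5, 5, 5, 7, 1] -> [28, 5, 5] and [5, 7, 1]
  Split: [28, 5, 5] -> [28] and [5, 5]
    Split: [5, 5] -> [5] and [5]
    Merge: [5] + [5] -> [5, 5]
  Merge: [28] + [5, 5] -> [5, 5, 28]
  Split: [5, 7, 1] -> [5] and [7, 1]
    Split: [7, 1] -> [7] and [1]
    Merge: [7] + [1] -> [1, 7]
  Merge: [5] + [1, 7] -> [1, 5, 7]
Merge: [5, 5, 28] + [1, 5, 7] -> [1, 5, 5, 5, 7, 28]

Final sorted array: [1, 5, 5, 5, 7, 28]

The merge sort proceeds by recursively splitting the array and merging sorted halves.
After all merges, the sorted array is [1, 5, 5, 5, 7, 28].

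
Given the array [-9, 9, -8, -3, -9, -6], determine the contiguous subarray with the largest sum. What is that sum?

Using Kadane's algorithm on [-9, 9, -8, -3, -9, -6]:

Scanning through the array:
Position 1 (value 9): max_ending_here = 9, max_so_far = 9
Position 2 (value -8): max_ending_here = 1, max_so_far = 9
Position 3 (value -3): max_ending_here = -2, max_so_far = 9
Position 4 (value -9): max_ending_here = -9, max_so_far = 9
Position 5 (value -6): max_ending_here = -6, max_so_far = 9

Maximum subarray: [9]
Maximum sum: 9

The maximum subarray is [9] with sum 9. This subarray runs from index 1 to index 1.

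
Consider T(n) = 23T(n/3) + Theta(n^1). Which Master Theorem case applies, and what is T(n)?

Master Theorem for T(n) = 23T(n/3) + O(n^1):

a = 23, b = 3, c = 1
log_b(a) = log_3(23) = 2.8540

Case 1: c = 1 < log_3(23) = 2.8540
T(n) = O(n^(log_3 23))

For T(n) = 23T(n/3) + O(n^1): log_3(23) = 2.8540. This is Case 1 of the Master Theorem (c < log_b(a), work dominated by leaves), giving O(n^(log_3 23)).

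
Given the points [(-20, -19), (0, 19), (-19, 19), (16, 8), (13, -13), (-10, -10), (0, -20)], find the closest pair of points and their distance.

Computing all pairwise distances among 7 points:

d((-20, -19), (0, 19)) = 42.9418
d((-20, -19), (-19, 19)) = 38.0132
d((-20, -19), (16, 8)) = 45.0
d((-20, -19), (13, -13)) = 33.541
d((-20, -19), (-10, -10)) = 13.4536 <-- minimum
d((-20, -19), (0, -20)) = 20.025
d((0, 19), (-19, 19)) = 19.0
d((0, 19), (16, 8)) = 19.4165
d((0, 19), (13, -13)) = 34.5398
d((0, 19), (-10, -10)) = 30.6757
d((0, 19), (0, -20)) = 39.0
d((-19, 19), (16, 8)) = 36.6879
d((-19, 19), (13, -13)) = 45.2548
d((-19, 19), (-10, -10)) = 30.3645
d((-19, 19), (0, -20)) = 43.382
d((16, 8), (13, -13)) = 21.2132
d((16, 8), (-10, -10)) = 31.6228
d((16, 8), (0, -20)) = 32.249
d((13, -13), (-10, -10)) = 23.1948
d((13, -13), (0, -20)) = 14.7648
d((-10, -10), (0, -20)) = 14.1421

Closest pair: (-20, -19) and (-10, -10) with distance 13.4536

The closest pair is (-20, -19) and (-10, -10) with Euclidean distance 13.4536. For 7 points, brute-force pairwise comparison is shown above. For large n, the divide-and-conquer algorithm (sort by x, recurse on halves, check the dividing strip) achieves O(n log n).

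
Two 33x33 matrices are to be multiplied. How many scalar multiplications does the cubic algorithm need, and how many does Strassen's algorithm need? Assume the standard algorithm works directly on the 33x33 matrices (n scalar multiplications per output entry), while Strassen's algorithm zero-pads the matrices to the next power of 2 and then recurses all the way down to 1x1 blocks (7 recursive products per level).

Matrix multiplication for 33x33 matrices:

Strassen's algorithm requires power-of-2 dimensions. Pad 33x33 to 64x64 (next power of 2).

Standard algorithm: 33^3 = 35937 multiplications
Strassen's algorithm: 7^(log2(64)) = 7^6 = 117649 multiplications
Difference: 35937 - 117649 = -81712 (Strassen uses MORE here due to padding overhead — for small or just-over-power-of-2 n, padding can outweigh the per-level savings)

Standard: 35937 multiplications (33^3). Strassen: 117649 multiplications (7^6, after padding to 64x64). Strassen reduces 8 recursive multiplications to 7 at each level.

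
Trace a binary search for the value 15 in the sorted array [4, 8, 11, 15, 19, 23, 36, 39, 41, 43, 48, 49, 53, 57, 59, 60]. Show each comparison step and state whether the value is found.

Binary search for 15 in [4, 8, 11, 15, 19, 23, 36, 39, 41, 43, 48, 49, 53, 57, 59, 60]:

lo=0, hi=15, mid=7, arr[mid]=39 -> 39 > 15, search left half
lo=0, hi=6, mid=3, arr[mid]=15 -> Found target at index 3!

Binary search finds 15 at index 3 after 2 comparisons. The search repeatedly halves the search space by comparing with the middle element.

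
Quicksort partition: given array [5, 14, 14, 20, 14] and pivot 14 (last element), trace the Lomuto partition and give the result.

Lomuto partition with pivot = 14:

Initial array: [5, 14, 14, 20, 14]

arr[0]=5 <= 14: swap with position 0, array becomes [5, 14, 14, 20, 14]
arr[1]=14 <= 14: swap with position 1, array becomes [5, 14, 14, 20, 14]
arr[2]=14 <= 14: swap with position 2, array becomes [5, 14, 14, 20, 14]
arr[3]=20 > 14: no swap

Place pivot at position 3: [5, 14, 14, 14, 20]
Pivot position: 3

After partitioning with pivot 14, the array becomes [5, 14, 14, 14, 20]. The pivot is placed at index 3. All elements to the left of the pivot are <= 14, and all elements to the right are > 14.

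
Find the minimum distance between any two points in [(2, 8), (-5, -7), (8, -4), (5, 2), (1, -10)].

Computing all pairwise distances among 5 points:

d((2, 8), (-5, -7)) = 16.5529
d((2, 8), (8, -4)) = 13.4164
d((2, 8), (5, 2)) = 6.7082 <-- minimum
d((2, 8), (1, -10)) = 18.0278
d((-5, -7), (8, -4)) = 13.3417
d((-5, -7), (5, 2)) = 13.4536
d((-5, -7), (1, -10)) = 6.7082 <-- minimum
d((8, -4), (5, 2)) = 6.7082 <-- minimum
d((8, -4), (1, -10)) = 9.2195
d((5, 2), (1, -10)) = 12.6491

Minimum distance: 6.7082 (tie among 3 pairs: (2, 8) and (5, 2); (-5, -7) and (1, -10); (8, -4) and (5, 2))

The minimum Euclidean distance is 6.7082. There is a tie: 3 pairs achieve this minimum — (2, 8) and (5, 2); (-5, -7) and (1, -10); (8, -4) and (5, 2). Any of these is a valid closest pair. For 5 points, brute-force pairwise comparison is shown above. For large n, the divide-and-conquer algorithm (sort by x, recurse on halves, check the dividing strip) achieves O(n log n).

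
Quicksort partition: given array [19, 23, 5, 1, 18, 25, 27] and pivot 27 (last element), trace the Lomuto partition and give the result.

Lomuto partition with pivot = 27:

Initial array: [19, 23, 5, 1, 18, 25, 27]

arr[0]=19 <= 27: swap with position 0, array becomes [19, 23, 5, 1, 18, 25, 27]
arr[1]=23 <= 27: swap with position 1, array becomes [19, 23, 5, 1, 18, 25, 27]
arr[2]=5 <= 27: swap with position 2, array becomes [19, 23, 5, 1, 18, 25, 27]
arr[3]=1 <= 27: swap with position 3, array becomes [19, 23, 5, 1, 18, 25, 27]
arr[4]=18 <= 27: swap with position 4, array becomes [19, 23, 5, 1, 18, 25, 27]
arr[5]=25 <= 27: swap with position 5, array becomes [19, 23, 5, 1, 18, 25, 27]

Place pivot at position 6: [19, 23, 5, 1, 18, 25, 27]
Pivot position: 6

After partitioning with pivot 27, the array becomes [19, 23, 5, 1, 18, 25, 27]. The pivot is placed at index 6. All elements to the left of the pivot are <= 27, and all elements to the right are > 27.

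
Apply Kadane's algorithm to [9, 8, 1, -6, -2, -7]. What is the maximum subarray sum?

Using Kadane's algorithm on [9, 8, 1, -6, -2, -7]:

Scanning through the array:
Position 1 (value 8): max_ending_here = 17, max_so_far = 17
Position 2 (value 1): max_ending_here = 18, max_so_far = 18
Position 3 (value -6): max_ending_here = 12, max_so_far = 18
Position 4 (value -2): max_ending_here = 10, max_so_far = 18
Position 5 (value -7): max_ending_here = 3, max_so_far = 18

Maximum subarray: [9, 8, 1]
Maximum sum: 18

The maximum subarray is [9, 8, 1] with sum 18. This subarray runs from index 0 to index 2.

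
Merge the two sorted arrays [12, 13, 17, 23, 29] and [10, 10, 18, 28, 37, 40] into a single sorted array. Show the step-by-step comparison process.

Merging process:

Compare 12 vs 10: take 10 from right. Merged: [10]
Compare 12 vs 10: take 10 from right. Merged: [10, 10]
Compare 12 vs 18: take 12 from left. Merged: [10, 10, 12]
Compare 13 vs 18: take 13 from left. Merged: [10, 10, 12, 13]
Compare 17 vs 18: take 17 from left. Merged: [10, 10, 12, 13, 17]
Compare 23 vs 18: take 18 from right. Merged: [10, 10, 12, 13, 17, 18]
Compare 23 vs 28: take 23 from left. Merged: [10, 10, 12, 13, 17, 18, 23]
Compare 29 vs 28: take 28 from right. Merged: [10, 10, 12, 13, 17, 18, 23, 28]
Compare 29 vs 37: take 29 from left. Merged: [10, 10, 12, 13, 17, 18, 23, 28, 29]
Append remaining from right: [37, 40]. Merged: [10, 10, 12, 13, 17, 18, 23, 28, 29, 37, 40]

Final merged array: [10, 10, 12, 13, 17, 18, 23, 28, 29, 37, 40]
Total comparisons: 9

The merged array is [10, 10, 12, 13, 17, 18, 23, 28, 29, 37, 40], requiring 9 comparisons. The merge step runs in O(n) time where n is the total number of elements.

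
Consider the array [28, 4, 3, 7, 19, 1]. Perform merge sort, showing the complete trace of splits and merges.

Merge sort trace:

Split: [28, 4, 3, 7, 19, 1] -> [28, 4, 3] and [7, 19, 1]
  Split: [28, 4, 3] -> [28] and [4, 3]
    Split: [4, 3] -> [4] and [3]
    Merge: [4] + [3] -> [3, 4]
  Merge: [28] + [3, 4] -> [3, 4, 28]
  Split: [7, 19, 1] -> [7] and [19, 1]
    Split: [19, 1] -> [19] and [1]
    Merge: [19] + [1] -> [1, 19]
  Merge: [7] + [1, 19] -> [1, 7, 19]
Merge: [3, 4, 28] + [1, 7, 19] -> [1, 3, 4, 7, 19, 28]

Final sorted array: [1, 3, 4, 7, 19, 28]

The merge sort proceeds by recursively splitting the array and merging sorted halves.
After all merges, the sorted array is [1, 3, 4, 7, 19, 28].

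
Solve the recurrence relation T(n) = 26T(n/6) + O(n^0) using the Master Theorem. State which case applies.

Master Theorem for T(n) = 26T(n/6) + O(n^0):

a = 26, b = 6, c = 0
log_b(a) = log_6(26) = 1.8184

Case 1: c = 0 < log_6(26) = 1.8184
T(n) = O(n^(log_6 26))

For T(n) = 26T(n/6) + O(n^0): log_6(26) = 1.8184. This is Case 1 of the Master Theorem (c < log_b(a), work dominated by leaves), giving O(n^(log_6 26)).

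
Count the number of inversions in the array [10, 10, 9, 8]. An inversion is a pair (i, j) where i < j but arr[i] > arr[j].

Finding inversions in [10, 10, 9, 8]:

(0, 2): arr[0]=10 > arr[2]=9
(0, 3): arr[0]=10 > arr[3]=8
(1, 2): arr[1]=10 > arr[2]=9
(1, 3): arr[1]=10 > arr[3]=8
(2, 3): arr[2]=9 > arr[3]=8

Total inversions: 5

The array has 5 inversion(s): (0,2), (0,3), (1,2), (1,3), (2,3). Each pair (i,j) satisfies i < j and arr[i] > arr[j].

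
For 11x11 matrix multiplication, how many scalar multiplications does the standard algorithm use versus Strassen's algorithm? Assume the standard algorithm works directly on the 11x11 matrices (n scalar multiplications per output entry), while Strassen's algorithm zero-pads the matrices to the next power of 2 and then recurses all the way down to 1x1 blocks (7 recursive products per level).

Matrix multiplication for 11x11 matrices:

Strassen's algorithm requires power-of-2 dimensions. Pad 11x11 to 16x16 (next power of 2).

Standard algorithm: 11^3 = 1331 multiplications
Strassen's algorithm: 7^(log2(16)) = 7^4 = 2401 multiplications
Difference: 1331 - 2401 = -1070 (Strassen uses MORE here due to padding overhead — for small or just-over-power-of-2 n, padding can outweigh the per-level savings)

Standard: 1331 multiplications (11^3). Strassen: 2401 multiplications (7^4, after padding to 16x16). Strassen reduces 8 recursive multiplications to 7 at each level.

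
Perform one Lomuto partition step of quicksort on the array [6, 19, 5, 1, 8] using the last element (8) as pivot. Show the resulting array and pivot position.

Lomuto partition with pivot = 8:

Initial array: [6, 19, 5, 1, 8]

arr[0]=6 <= 8: swap with position 0, array becomes [6, 19, 5, 1, 8]
arr[1]=19 > 8: no swap
arr[2]=5 <= 8: swap with position 1, array becomes [6, 5, 19, 1, 8]
arr[3]=1 <= 8: swap with position 2, array becomes [6, 5, 1, 19, 8]

Place pivot at position 3: [6, 5, 1, 8, 19]
Pivot position: 3

After partitioning with pivot 8, the array becomes [6, 5, 1, 8, 19]. The pivot is placed at index 3. All elements to the left of the pivot are <= 8, and all elements to the right are > 8.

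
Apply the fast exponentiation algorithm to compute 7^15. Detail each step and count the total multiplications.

Computing 7^15 by squaring (build up from 7^1; each line after the first costs one multiplication):

7^1 = 7
7^2 = (7^1)^2 = 7^2 = 49
7^3 = 7 * 7^2 = 7 * 49 = 343
7^6 = (7^3)^2 = 343^2 = 117649
7^7 = 7 * 7^6 = 7 * 117649 = 823543
7^14 = (7^7)^2 = 823543^2 = 678223072849
7^15 = 7 * 7^14 = 7 * 678223072849 = 4747561509943

Result: 4747561509943
Multiplications needed: 6 (6 lines after 7^1)

7^15 = 4747561509943. Using exponentiation by squaring, this requires 6 multiplications. The key idea: if the exponent is even, square the half-power; if odd, multiply by the base once.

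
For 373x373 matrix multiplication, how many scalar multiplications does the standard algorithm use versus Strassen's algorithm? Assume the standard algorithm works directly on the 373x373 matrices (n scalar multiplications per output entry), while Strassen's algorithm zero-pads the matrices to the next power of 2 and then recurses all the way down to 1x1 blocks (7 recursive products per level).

Matrix multiplication for 373x373 matrices:

Strassen's algorithm requires power-of-2 dimensions. Pad 373x373 to 512x512 (next power of 2).

Standard algorithm: 373^3 = 51895117 multiplications
Strassen's algorithm: 7^(log2(512)) = 7^9 = 40353607 multiplications
Savings: 51895117 - 40353607 = 11541510 multiplications

Standard: 51895117 multiplications (373^3). Strassen: 40353607 multiplications (7^9, after padding to 512x512). Strassen reduces 8 recursive multiplications to 7 at each level.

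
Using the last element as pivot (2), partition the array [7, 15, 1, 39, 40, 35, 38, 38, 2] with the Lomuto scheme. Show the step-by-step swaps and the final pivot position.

Lomuto partition with pivot = 2:

Initial array: [7, 15, 1, 39, 40, 35, 38, 38, 2]

arr[0]=7 > 2: no swap
arr[1]=15 > 2: no swap
arr[2]=1 <= 2: swap with position 0, array becomes [1, 15, 7, 39, 40, 35, 38, 38, 2]
arr[3]=39 > 2: no swap
arr[4]=40 > 2: no swap
arr[5]=35 > 2: no swap
arr[6]=38 > 2: no swap
arr[7]=38 > 2: no swap

Place pivot at position 1: [1, 2, 7, 39, 40, 35, 38, 38, 15]
Pivot position: 1

After partitioning with pivot 2, the array becomes [1, 2, 7, 39, 40, 35, 38, 38, 15]. The pivot is placed at index 1. All elements to the left of the pivot are <= 2, and all elements to the right are > 2.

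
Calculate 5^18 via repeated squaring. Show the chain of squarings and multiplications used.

Computing 5^18 by squaring (build up from 5^1; each line after the first costs one multiplication):

5^1 = 5
5^2 = (5^1)^2 = 5^2 = 25
5^4 = (5^2)^2 = 25^2 = 625
5^8 = (5^4)^2 = 625^2 = 390625
5^9 = 5 * 5^8 = 5 * 390625 = 1953125
5^18 = (5^9)^2 = 1953125^2 = 3814697265625

Result: 3814697265625
Multiplications needed: 5 (5 lines after 5^1)

5^18 = 3814697265625. Using exponentiation by squaring, this requires 5 multiplications. The key idea: if the exponent is even, square the half-power; if odd, multiply by the base once.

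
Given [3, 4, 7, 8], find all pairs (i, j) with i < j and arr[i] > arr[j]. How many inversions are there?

Finding inversions in [3, 4, 7, 8]:


Total inversions: 0

The array has 0 inversions. It is already sorted.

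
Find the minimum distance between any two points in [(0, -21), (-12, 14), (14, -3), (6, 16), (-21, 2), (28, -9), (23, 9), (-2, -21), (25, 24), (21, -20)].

Computing all pairwise distances among 10 points:

d((0, -21), (-12, 14)) = 37.0
d((0, -21), (14, -3)) = 22.8035
d((0, -21), (6, 16)) = 37.4833
d((0, -21), (-21, 2)) = 31.1448
d((0, -21), (28, -9)) = 30.4631
d((0, -21), (23, 9)) = 37.8021
d((0, -21), (-2, -21)) = 2.0 <-- minimum
d((0, -21), (25, 24)) = 51.4782
d((0, -21), (21, -20)) = 21.0238
d((-12, 14), (14, -3)) = 31.0644
d((-12, 14), (6, 16)) = 18.1108
d((-12, 14), (-21, 2)) = 15.0
d((-12, 14), (28, -9)) = 46.1411
d((-12, 14), (23, 9)) = 35.3553
d((-12, 14), (-2, -21)) = 36.4005
d((-12, 14), (25, 24)) = 38.3275
d((-12, 14), (21, -20)) = 47.3814
d((14, -3), (6, 16)) = 20.6155
d((14, -3), (-21, 2)) = 35.3553
d((14, -3), (28, -9)) = 15.2315
d((14, -3), (23, 9)) = 15.0
d((14, -3), (-2, -21)) = 24.0832
d((14, -3), (25, 24)) = 29.1548
d((14, -3), (21, -20)) = 18.3848
d((6, 16), (-21, 2)) = 30.4138
d((6, 16), (28, -9)) = 33.3017
d((6, 16), (23, 9)) = 18.3848
d((6, 16), (-2, -21)) = 37.855
d((6, 16), (25, 24)) = 20.6155
d((6, 16), (21, -20)) = 39.0
d((-21, 2), (28, -9)) = 50.2195
d((-21, 2), (23, 9)) = 44.5533
d((-21, 2), (-2, -21)) = 29.8329
d((-21, 2), (25, 24)) = 50.9902
d((-21, 2), (21, -20)) = 47.4131
d((28, -9), (23, 9)) = 18.6815
d((28, -9), (-2, -21)) = 32.311
d((28, -9), (25, 24)) = 33.1361
d((28, -9), (21, -20)) = 13.0384
d((23, 9), (-2, -21)) = 39.0512
d((23, 9), (25, 24)) = 15.1327
d((23, 9), (21, -20)) = 29.0689
d((-2, -21), (25, 24)) = 52.4786
d((-2, -21), (21, -20)) = 23.0217
d((25, 24), (21, -20)) = 44.1814

Closest pair: (0, -21) and (-2, -21) with distance 2.0

The closest pair is (0, -21) and (-2, -21) with Euclidean distance 2.0. For 10 points, brute-force pairwise comparison is shown above. For large n, the divide-and-conquer algorithm (sort by x, recurse on halves, check the dividing strip) achieves O(n log n).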